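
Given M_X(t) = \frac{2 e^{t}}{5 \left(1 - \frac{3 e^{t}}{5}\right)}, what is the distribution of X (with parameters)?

The MGF M(t) = \frac{2 e^{t}}{5 \left(1 - \frac{3 e^{t}}{5}\right)} is the standard form for the Geometric distribution.
Comparing with the known MGF formula identifies: Geometric(p=2/5), X = trial number of first success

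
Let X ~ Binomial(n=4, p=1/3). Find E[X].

For X ~ Binomial(n=4, p=1/3), the expected value is:
E[X] = \frac{4}{3}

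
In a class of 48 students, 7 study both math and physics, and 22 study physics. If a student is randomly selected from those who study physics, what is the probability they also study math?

P(A ∩ B) = 7/48
P(B) = 22/48 = 11/24
P(A|B) = P(A ∩ B) / P(B) = (7/48) / (11/24) = 7/22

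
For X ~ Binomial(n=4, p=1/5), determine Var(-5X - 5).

For X ~ Binomial(n=4, p=1/5):
Var(X) = \frac{16}{25}
Var(-5X - 5) = (-5)² × Var(X) = 25 × \frac{16}{25} = 16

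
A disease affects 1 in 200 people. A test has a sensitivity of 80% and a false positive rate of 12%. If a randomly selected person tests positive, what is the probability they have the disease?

Let D = the rare event, + = positive/flagged.
P(D) = 1/200
P(+|D) = 80/100 = 4/5
P(+|D') = 12/100 = 3/25
P(+) = P(+|D)P(D) + P(+|D')P(D')
     = \frac{4}{5} × \frac{1}{200} + \frac{3}{25} × \frac{199}{200}
     = \frac{617}{5000}
P(D|+) = P(+|D)P(D)/P(+) = \frac{20}{617}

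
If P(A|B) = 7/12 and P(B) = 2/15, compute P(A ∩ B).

By definition, P(A|B) = P(A ∩ B) / P(B)
So P(A ∩ B) = P(A|B) × P(B)
= 7/12 × 2/15
= 7/90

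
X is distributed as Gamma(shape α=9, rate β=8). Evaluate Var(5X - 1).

For X ~ Gamma(shape α=9, rate β=8):
Var(X) = \frac{9}{64}
Var(5X - 1) = (5)² × Var(X) = 25 × \frac{9}{64} = \frac{225}{64}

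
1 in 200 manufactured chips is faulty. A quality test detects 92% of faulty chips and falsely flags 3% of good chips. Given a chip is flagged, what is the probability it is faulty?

Let D = the rare event, + = positive/flagged.
P(D) = 1/200
P(+|D) = 92/100 = 23/25
P(+|D') = 3/100
P(+) = P(+|D)P(D) + P(+|D')P(D')
     = \frac{23}{25} × \frac{1}{200} + \frac{3}{100} × \frac{199}{200}
     = \frac{689}{20000}
P(D|+) = P(+|D)P(D)/P(+) = \frac{92}{689}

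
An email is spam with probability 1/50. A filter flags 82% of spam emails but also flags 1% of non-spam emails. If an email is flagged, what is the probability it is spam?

Let D = the rare event, + = positive/flagged.
P(D) = 1/50
P(+|D) = 82/100 = 41/50
P(+|D') = 1/100
P(+) = P(+|D)P(D) + P(+|D')P(D')
     = \frac{41}{50} × \frac{1}{50} + \frac{1}{100} × \frac{49}{50}
     = \frac{131}{5000}
P(D|+) = P(+|D)P(D)/P(+) = \frac{82}{131}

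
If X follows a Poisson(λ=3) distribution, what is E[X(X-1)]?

E[X(X-1)] = E[X² - X] = E[X²] - E[X]
E[X] = 3
E[X²] = Var(X) + (E[X])² = 3 + (3)² = 12
E[X(X-1)] = 12 - 3 = 9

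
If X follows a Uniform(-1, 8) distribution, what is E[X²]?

Using the identity E[X²] = Var(X) + (E[X])²:
E[X] = \frac{7}{2}
Var(X) = \frac{27}{4}
E[X²] = \frac{27}{4} + (\frac{7}{2})²
= 19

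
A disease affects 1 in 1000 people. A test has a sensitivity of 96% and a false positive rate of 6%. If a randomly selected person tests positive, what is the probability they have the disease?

Let D = the rare event, + = positive/flagged.
P(D) = 1/1000
P(+|D) = 96/100 = 24/25
P(+|D') = 6/100 = 3/50
P(+) = P(+|D)P(D) + P(+|D')P(D')
     = \frac{24}{25} × \frac{1}{1000} + \frac{3}{50} × \frac{999}{1000}
     = \frac{609}{10000}
P(D|+) = P(+|D)P(D)/P(+) = \frac{16}{1015}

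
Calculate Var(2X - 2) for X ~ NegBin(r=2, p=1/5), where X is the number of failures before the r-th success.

For X ~ NegBin(r=2, p=1/5), where X is the number of failures before the r-th success:
Var(X) = 40
Var(2X - 2) = (2)² × Var(X) = 4 × 40 = 160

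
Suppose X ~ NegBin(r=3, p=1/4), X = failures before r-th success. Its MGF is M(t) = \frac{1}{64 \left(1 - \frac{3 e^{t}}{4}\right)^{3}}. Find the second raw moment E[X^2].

To find E[X^2], compute M^(2)(0):
M^(1)(t) = \frac{9 e^{t}}{256 \left(1 - \frac{3 e^{t}}{4}\right)^{4}}
M^(2)(t) = \frac{9 e^{t}}{256 \left(1 - \frac{3 e^{t}}{4}\right)^{4}} + \frac{27 e^{2 t}}{256 \left(1 - \frac{3 e^{t}}{4}\right)^{5}}
M^(2)(0) = 117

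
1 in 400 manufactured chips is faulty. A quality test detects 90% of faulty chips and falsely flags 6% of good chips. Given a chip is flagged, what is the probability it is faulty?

Let D = the rare event, + = positive/flagged.
P(D) = 1/400
P(+|D) = 90/100 = 9/10
P(+|D') = 6/100 = 3/50
P(+) = P(+|D)P(D) + P(+|D')P(D')
     = \frac{9}{10} × \frac{1}{400} + \frac{3}{50} × \frac{399}{400}
     = \frac{621}{10000}
P(D|+) = P(+|D)P(D)/P(+) = \frac{5}{138}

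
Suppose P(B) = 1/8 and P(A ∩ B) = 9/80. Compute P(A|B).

P(A|B) = P(A ∩ B) / P(B)
= (9/80) / (1/8)
= 9/10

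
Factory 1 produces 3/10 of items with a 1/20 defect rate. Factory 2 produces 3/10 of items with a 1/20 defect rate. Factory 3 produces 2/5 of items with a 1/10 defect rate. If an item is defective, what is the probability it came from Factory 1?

Using Bayes' theorem:
P(F1) = 3/10, P(D|F1) = 1/20
P(F2) = 3/10, P(D|F2) = 1/20
P(F3) = 2/5, P(D|F3) = 1/10
P(D) = P(D|F1)P(F1) + P(D|F2)P(F2) + P(D|F3)P(F3)
     = \frac{7}{100}
P(F1|D) = P(D|F1)P(F1) / P(D)
= \frac{3}{14}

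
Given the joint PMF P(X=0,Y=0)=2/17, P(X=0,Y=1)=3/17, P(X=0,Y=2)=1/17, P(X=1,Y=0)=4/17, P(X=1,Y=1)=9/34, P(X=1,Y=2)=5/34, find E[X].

First find marginal of X:
P(X=0) = 6/17
P(X=1) = 11/17
E[X] = 0 × 6/17 + 1 × 11/17 = 11/17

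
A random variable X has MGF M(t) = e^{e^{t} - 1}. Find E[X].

To find E[X], compute M^(1)(0):
M^(1)(t) = e^{t} e^{e^{t} - 1}
M^(1)(0) = 1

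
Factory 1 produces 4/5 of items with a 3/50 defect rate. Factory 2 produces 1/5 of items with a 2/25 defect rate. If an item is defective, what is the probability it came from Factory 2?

Using Bayes' theorem:
P(F1) = 4/5, P(D|F1) = 3/50
P(F2) = 1/5, P(D|F2) = 2/25
P(D) = P(D|F1)P(F1) + P(D|F2)P(F2)
     = \frac{8}{125}
P(F2|D) = P(D|F2)P(F2) / P(D)
= \frac{1}{4}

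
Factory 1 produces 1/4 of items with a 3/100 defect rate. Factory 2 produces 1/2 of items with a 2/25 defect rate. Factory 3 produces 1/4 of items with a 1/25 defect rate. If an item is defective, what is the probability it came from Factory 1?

Using Bayes' theorem:
P(F1) = 1/4, P(D|F1) = 3/100
P(F2) = 1/2, P(D|F2) = 2/25
P(F3) = 1/4, P(D|F3) = 1/25
P(D) = P(D|F1)P(F1) + P(D|F2)P(F2) + P(D|F3)P(F3)
     = \frac{23}{400}
P(F1|D) = P(D|F1)P(F1) / P(D)
= \frac{3}{23}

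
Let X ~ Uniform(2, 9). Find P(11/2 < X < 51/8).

P(11/2 < X < 51/8) = ∫_{11/2}^{51/8} f(x) dx
where f(x) = \frac{1}{7}
= \frac{1}{8}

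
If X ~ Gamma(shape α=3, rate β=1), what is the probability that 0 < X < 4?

P(0 < X < 4) = ∫_{0}^{4} f(x) dx
where f(x) = \frac{x^{2} e^{- x}}{2}
= 1 - \frac{13}{e^{4}}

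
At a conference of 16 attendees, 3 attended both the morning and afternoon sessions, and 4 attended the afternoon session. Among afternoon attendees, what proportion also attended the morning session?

P(A ∩ B) = 3/16
P(B) = 4/16 = 1/4
P(A|B) = P(A ∩ B) / P(B) = (3/16) / (1/4) = 3/4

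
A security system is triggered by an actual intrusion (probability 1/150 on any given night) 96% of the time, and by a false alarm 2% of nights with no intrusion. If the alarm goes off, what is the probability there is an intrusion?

Let D = the rare event, + = positive/flagged.
P(D) = 1/150
P(+|D) = 96/100 = 24/25
P(+|D') = 2/100 = 1/50
P(+) = P(+|D)P(D) + P(+|D')P(D')
     = \frac{24}{25} × \frac{1}{150} + \frac{1}{50} × \frac{149}{150}
     = \frac{197}{7500}
P(D|+) = P(+|D)P(D)/P(+) = \frac{48}{197}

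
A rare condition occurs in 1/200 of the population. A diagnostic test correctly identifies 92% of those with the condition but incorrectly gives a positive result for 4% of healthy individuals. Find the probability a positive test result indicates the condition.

Let D = the rare event, + = positive/flagged.
P(D) = 1/200
P(+|D) = 92/100 = 23/25
P(+|D') = 4/100 = 1/25
P(+) = P(+|D)P(D) + P(+|D')P(D')
     = \frac{23}{25} × \frac{1}{200} + \frac{1}{25} × \frac{199}{200}
     = \frac{111}{2500}
P(D|+) = P(+|D)P(D)/P(+) = \frac{23}{222}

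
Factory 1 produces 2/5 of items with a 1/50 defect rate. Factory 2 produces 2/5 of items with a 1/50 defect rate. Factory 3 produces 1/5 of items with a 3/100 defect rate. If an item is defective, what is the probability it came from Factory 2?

Using Bayes' theorem:
P(F1) = 2/5, P(D|F1) = 1/50
P(F2) = 2/5, P(D|F2) = 1/50
P(F3) = 1/5, P(D|F3) = 3/100
P(D) = P(D|F1)P(F1) + P(D|F2)P(F2) + P(D|F3)P(F3)
     = \frac{11}{500}
P(F2|D) = P(D|F2)P(F2) / P(D)
= \frac{4}{11}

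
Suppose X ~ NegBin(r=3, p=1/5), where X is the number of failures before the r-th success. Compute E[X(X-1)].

E[X(X-1)] = E[X² - X] = E[X²] - E[X]
E[X] = 12
E[X²] = Var(X) + (E[X])² = 60 + (12)² = 204
E[X(X-1)] = 204 - 12 = 192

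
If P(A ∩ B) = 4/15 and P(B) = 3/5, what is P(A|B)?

P(A|B) = P(A ∩ B) / P(B)
= (4/15) / (3/5)
= 4/9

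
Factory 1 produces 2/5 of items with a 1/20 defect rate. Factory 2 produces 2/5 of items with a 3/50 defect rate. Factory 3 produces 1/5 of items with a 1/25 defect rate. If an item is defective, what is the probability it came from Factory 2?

Using Bayes' theorem:
P(F1) = 2/5, P(D|F1) = 1/20
P(F2) = 2/5, P(D|F2) = 3/50
P(F3) = 1/5, P(D|F3) = 1/25
P(D) = P(D|F1)P(F1) + P(D|F2)P(F2) + P(D|F3)P(F3)
     = \frac{13}{250}
P(F2|D) = P(D|F2)P(F2) / P(D)
= \frac{6}{13}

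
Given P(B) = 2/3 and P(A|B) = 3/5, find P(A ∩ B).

By definition, P(A|B) = P(A ∩ B) / P(B)
So P(A ∩ B) = P(A|B) × P(B)
= 3/5 × 2/3
= 2/5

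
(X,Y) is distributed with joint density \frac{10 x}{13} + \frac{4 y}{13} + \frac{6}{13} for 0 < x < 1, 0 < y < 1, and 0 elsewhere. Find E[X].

E[X] = ∫_0^1 ∫_0^1 x × f(x,y) dy dx
= ∫_0^1 ∫_0^1 x × (\frac{10 x}{13} + \frac{4 y}{13} + \frac{6}{13}) dy dx
= \frac{22}{39}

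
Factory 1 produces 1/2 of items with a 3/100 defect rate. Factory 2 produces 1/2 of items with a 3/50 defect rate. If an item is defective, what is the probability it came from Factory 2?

Using Bayes' theorem:
P(F1) = 1/2, P(D|F1) = 3/100
P(F2) = 1/2, P(D|F2) = 3/50
P(D) = P(D|F1)P(F1) + P(D|F2)P(F2)
     = \frac{9}{200}
P(F2|D) = P(D|F2)P(F2) / P(D)
= \frac{2}{3}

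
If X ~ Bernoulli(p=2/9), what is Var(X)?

For X ~ Bernoulli(p=2/9):
Var(X) = \frac{14}{81}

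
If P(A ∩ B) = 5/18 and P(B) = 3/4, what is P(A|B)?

P(A|B) = P(A ∩ B) / P(B)
= (5/18) / (3/4)
= 10/27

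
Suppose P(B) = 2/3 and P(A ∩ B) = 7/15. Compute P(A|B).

P(A|B) = P(A ∩ B) / P(B)
= (7/15) / (2/3)
= 7/10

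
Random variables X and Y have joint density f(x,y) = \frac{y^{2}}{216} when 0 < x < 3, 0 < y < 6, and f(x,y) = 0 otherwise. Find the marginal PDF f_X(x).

f_X(x) = ∫_0^6 f(x,y) dy
= ∫_0^6 \frac{y^{2}}{216} dy
= \frac{1}{3} for 0 < x < 3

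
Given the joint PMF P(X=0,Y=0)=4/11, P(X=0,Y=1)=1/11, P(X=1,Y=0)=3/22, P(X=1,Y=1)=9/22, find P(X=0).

P(X=0) = P(X=0,Y=0) + P(X=0,Y=1)
= 4/11 + 1/11
= 5/11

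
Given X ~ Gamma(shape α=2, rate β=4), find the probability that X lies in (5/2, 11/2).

P(5/2 < X < 11/2) = ∫_{5/2}^{11/2} f(x) dx
where f(x) = 16 x e^{- 4 x}
= \frac{-23 + 11 e^{12}}{e^{22}}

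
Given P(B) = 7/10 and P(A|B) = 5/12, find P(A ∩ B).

By definition, P(A|B) = P(A ∩ B) / P(B)
So P(A ∩ B) = P(A|B) × P(B)
= 5/12 × 7/10
= 7/24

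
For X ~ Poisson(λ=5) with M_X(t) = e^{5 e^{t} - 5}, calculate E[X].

To find E[X], compute M^(1)(0):
M^(1)(t) = 5 e^{t} e^{5 e^{t} - 5}
M^(1)(0) = 5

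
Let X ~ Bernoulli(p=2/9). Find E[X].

For X ~ Bernoulli(p=2/9), the expected value is:
E[X] = \frac{2}{9}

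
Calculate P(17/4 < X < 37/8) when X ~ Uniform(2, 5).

P(17/4 < X < 37/8) = ∫_{17/4}^{37/8} f(x) dx
where f(x) = \frac{1}{3}
= \frac{1}{8}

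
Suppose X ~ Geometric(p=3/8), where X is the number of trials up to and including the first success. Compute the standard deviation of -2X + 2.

For X ~ Geometric(p=3/8), where X is the number of trials up to and including the first success:
Var(X) = \frac{40}{9}
SD(X) = √(Var(X)) = √(\frac{40}{9}) = \frac{2 \sqrt{10}}{3}
SD(-2X + 2) = |-2| × SD(X) = 2 × \frac{2 \sqrt{10}}{3} = \frac{4 \sqrt{10}}{3}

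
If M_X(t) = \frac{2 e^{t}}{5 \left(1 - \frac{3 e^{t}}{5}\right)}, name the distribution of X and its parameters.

The MGF M(t) = \frac{2 e^{t}}{5 \left(1 - \frac{3 e^{t}}{5}\right)} is the standard form for the Geometric distribution.
Comparing with the known MGF formula identifies: Geometric(p=2/5), X = trial number of first success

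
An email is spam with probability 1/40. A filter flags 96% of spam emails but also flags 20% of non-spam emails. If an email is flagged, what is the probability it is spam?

Let D = the rare event, + = positive/flagged.
P(D) = 1/40
P(+|D) = 96/100 = 24/25
P(+|D') = 20/100 = 1/5
P(+) = P(+|D)P(D) + P(+|D')P(D')
     = \frac{24}{25} × \frac{1}{40} + \frac{1}{5} × \frac{39}{40}
     = \frac{219}{1000}
P(D|+) = P(+|D)P(D)/P(+) = \frac{8}{73}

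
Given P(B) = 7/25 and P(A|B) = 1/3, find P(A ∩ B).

By definition, P(A|B) = P(A ∩ B) / P(B)
So P(A ∩ B) = P(A|B) × P(B)
= 1/3 × 7/25
= 7/75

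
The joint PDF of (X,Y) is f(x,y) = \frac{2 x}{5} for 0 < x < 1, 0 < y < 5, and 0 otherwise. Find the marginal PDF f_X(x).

f_X(x) = ∫_0^5 f(x,y) dy
= ∫_0^5 \frac{2 x}{5} dy
= 2 x for 0 < x < 1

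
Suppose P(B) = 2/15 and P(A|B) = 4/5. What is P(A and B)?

By definition, P(A|B) = P(A ∩ B) / P(B)
So P(A ∩ B) = P(A|B) × P(B)
= 4/5 × 2/15
= 8/75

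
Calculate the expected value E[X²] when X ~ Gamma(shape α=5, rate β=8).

Using the identity E[X²] = Var(X) + (E[X])²:
E[X] = \frac{5}{8}
Var(X) = \frac{5}{64}
E[X²] = \frac{5}{64} + (\frac{5}{8})²
= \frac{15}{32}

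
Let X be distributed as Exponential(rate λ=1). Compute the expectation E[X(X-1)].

E[X(X-1)] = E[X² - X] = E[X²] - E[X]
E[X] = 1
E[X²] = Var(X) + (E[X])² = 1 + (1)² = 2
E[X(X-1)] = 2 - 1 = 1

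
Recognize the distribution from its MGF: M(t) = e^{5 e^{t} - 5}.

The MGF M(t) = e^{5 e^{t} - 5} is the standard form for the Poisson distribution.
Comparing with the known MGF formula identifies: Poisson(λ=5)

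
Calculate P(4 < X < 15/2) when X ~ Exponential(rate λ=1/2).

P(4 < X < 15/2) = ∫_{4}^{15/2} f(x) dx
where f(x) = \frac{e^{- \frac{x}{2}}}{2}
= - \frac{1}{e^{\frac{15}{4}}} + e^{-2}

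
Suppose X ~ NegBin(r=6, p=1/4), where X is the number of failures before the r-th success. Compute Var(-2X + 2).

For X ~ NegBin(r=6, p=1/4), where X is the number of failures before the r-th success:
Var(X) = 72
Var(-2X + 2) = (-2)² × Var(X) = 4 × 72 = 288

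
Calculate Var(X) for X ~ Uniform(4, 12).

For X ~ Uniform(4, 12):
Var(X) = \frac{16}{3}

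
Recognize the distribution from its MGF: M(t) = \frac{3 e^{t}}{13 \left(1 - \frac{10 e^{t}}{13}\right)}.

The MGF M(t) = \frac{3 e^{t}}{13 \left(1 - \frac{10 e^{t}}{13}\right)} is the standard form for the Geometric distribution.
Comparing with the known MGF formula identifies: Geometric(p=3/13), X = trial number of first success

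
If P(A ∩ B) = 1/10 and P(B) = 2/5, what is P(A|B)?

P(A|B) = P(A ∩ B) / P(B)
= (1/10) / (2/5)
= 1/4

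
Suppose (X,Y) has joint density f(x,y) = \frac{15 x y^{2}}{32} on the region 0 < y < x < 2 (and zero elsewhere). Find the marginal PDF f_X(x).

f_X(x) = ∫_0^x \frac{15 x y^{2}}{32} dy = \frac{5 x^{4}}{32}
for 0 < x < 2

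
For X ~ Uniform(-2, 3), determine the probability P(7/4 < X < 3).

P(7/4 < X < 3) = ∫_{7/4}^{3} f(x) dx
where f(x) = \frac{1}{5}
= \frac{1}{4}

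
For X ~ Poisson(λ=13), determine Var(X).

For X ~ Poisson(λ=13):
Var(X) = 13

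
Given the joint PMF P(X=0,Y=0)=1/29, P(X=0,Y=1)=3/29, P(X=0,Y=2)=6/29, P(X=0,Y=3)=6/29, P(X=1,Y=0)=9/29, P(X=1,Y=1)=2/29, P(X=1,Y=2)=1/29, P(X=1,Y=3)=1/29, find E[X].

First find marginal of X:
P(X=0) = 16/29
P(X=1) = 13/29
E[X] = 0 × 16/29 + 1 × 13/29 = 13/29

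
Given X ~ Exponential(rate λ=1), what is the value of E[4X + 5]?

For X ~ Exponential(rate λ=1):
E[X] = 1
E[4X + 5] = 4 × E[X] + 5 = 9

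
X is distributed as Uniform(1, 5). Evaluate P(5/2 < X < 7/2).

P(5/2 < X < 7/2) = ∫_{5/2}^{7/2} f(x) dx
where f(x) = \frac{1}{4}
= \frac{1}{4}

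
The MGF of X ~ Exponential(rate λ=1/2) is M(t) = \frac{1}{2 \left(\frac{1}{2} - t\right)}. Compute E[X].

To find E[X], compute M^(1)(0):
M^(1)(t) = \frac{1}{2 \left(\frac{1}{2} - t\right)^{2}}
M^(1)(0) = 2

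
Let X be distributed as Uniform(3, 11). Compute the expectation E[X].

For X ~ Uniform(3, 11), the expected value is:
E[X] = 7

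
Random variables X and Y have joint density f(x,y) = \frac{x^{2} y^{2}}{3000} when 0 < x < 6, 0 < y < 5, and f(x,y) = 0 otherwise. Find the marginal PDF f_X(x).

f_X(x) = ∫_0^5 f(x,y) dy
= ∫_0^5 \frac{x^{2} y^{2}}{3000} dy
= \frac{x^{2}}{72} for 0 < x < 6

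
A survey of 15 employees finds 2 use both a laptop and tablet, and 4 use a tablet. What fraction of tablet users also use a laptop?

P(A ∩ B) = 2/15
P(B) = 4/15
P(A|B) = P(A ∩ B) / P(B) = (2/15) / (4/15) = 1/2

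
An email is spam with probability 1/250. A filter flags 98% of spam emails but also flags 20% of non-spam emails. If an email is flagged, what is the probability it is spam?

Let D = the rare event, + = positive/flagged.
P(D) = 1/250
P(+|D) = 98/100 = 49/50
P(+|D') = 20/100 = 1/5
P(+) = P(+|D)P(D) + P(+|D')P(D')
     = \frac{49}{50} × \frac{1}{250} + \frac{1}{5} × \frac{249}{250}
     = \frac{2539}{12500}
P(D|+) = P(+|D)P(D)/P(+) = \frac{49}{2539}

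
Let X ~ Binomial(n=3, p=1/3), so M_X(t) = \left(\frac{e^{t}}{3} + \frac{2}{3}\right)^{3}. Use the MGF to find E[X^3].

To find E[X^3], compute M^(3)(0):
M^(1)(t) = \left(\frac{e^{t}}{3} + \frac{2}{3}\right)^{2} e^{t}
M^(2)(t) = \left(\frac{e^{t}}{3} + \frac{2}{3}\right)^{2} e^{t} + \frac{2 \left(\frac{e^{t}}{3} + \frac{2}{3}\right) e^{2 t}}{3}
M^(3)(t) = \left(\frac{e^{t}}{3} + \frac{2}{3}\right)^{2} e^{t} + 2 \left(\frac{e^{t}}{3} + \frac{2}{3}\right) e^{2 t} + \frac{2 e^{3 t}}{9}
M^(3)(0) = \frac{29}{9}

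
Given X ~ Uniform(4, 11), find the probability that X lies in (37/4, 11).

P(37/4 < X < 11) = ∫_{37/4}^{11} f(x) dx
where f(x) = \frac{1}{7}
= \frac{1}{4}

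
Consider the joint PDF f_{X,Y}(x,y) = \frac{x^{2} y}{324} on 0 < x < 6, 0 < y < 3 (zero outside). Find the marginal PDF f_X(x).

f_X(x) = ∫_0^3 f(x,y) dy
= ∫_0^3 \frac{x^{2} y}{324} dy
= \frac{x^{2}}{72} for 0 < x < 6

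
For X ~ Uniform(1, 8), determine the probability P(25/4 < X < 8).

P(25/4 < X < 8) = ∫_{25/4}^{8} f(x) dx
where f(x) = \frac{1}{7}
= \frac{1}{4}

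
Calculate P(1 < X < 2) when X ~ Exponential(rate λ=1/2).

P(1 < X < 2) = ∫_{1}^{2} f(x) dx
where f(x) = \frac{e^{- \frac{x}{2}}}{2}
= - \frac{1}{e} + e^{- \frac{1}{2}}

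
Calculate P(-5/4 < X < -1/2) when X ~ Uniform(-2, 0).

P(-5/4 < X < -1/2) = ∫_{-5/4}^{-1/2} f(x) dx
where f(x) = \frac{1}{2}
= \frac{3}{8}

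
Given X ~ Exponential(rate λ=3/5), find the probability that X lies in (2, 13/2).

P(2 < X < 13/2) = ∫_{2}^{13/2} f(x) dx
where f(x) = \frac{3 e^{- \frac{3 x}{5}}}{5}
= - \frac{1}{e^{\frac{39}{10}}} + e^{- \frac{6}{5}}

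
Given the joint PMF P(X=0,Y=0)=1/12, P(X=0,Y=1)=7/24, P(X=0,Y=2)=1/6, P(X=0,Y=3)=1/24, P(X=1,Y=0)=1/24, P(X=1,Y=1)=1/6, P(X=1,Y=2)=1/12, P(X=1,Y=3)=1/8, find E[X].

First find marginal of X:
P(X=0) = 7/12
P(X=1) = 5/12
E[X] = 0 × 7/12 + 1 × 5/12 = 5/12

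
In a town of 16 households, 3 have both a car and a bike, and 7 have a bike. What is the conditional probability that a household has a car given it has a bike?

P(A ∩ B) = 3/16
P(B) = 7/16
P(A|B) = P(A ∩ B) / P(B) = (3/16) / (7/16) = 3/7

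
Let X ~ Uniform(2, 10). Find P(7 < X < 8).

P(7 < X < 8) = ∫_{7}^{8} f(x) dx
where f(x) = \frac{1}{8}
= \frac{1}{8}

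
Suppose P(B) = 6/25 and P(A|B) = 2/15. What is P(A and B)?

By definition, P(A|B) = P(A ∩ B) / P(B)
So P(A ∩ B) = P(A|B) × P(B)
= 2/15 × 6/25
= 4/125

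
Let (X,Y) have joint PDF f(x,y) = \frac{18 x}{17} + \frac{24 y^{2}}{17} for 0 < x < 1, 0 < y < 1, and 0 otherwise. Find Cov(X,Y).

E[XY] = ∫∫ xy × f(x,y) dx dy = \frac{6}{17}
E[X] = \frac{10}{17}
E[Y] = \frac{21}{34}
Cov(X,Y) = E[XY] - E[X]E[Y] = - \frac{3}{289}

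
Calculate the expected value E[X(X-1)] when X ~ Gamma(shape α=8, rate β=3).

E[X(X-1)] = E[X² - X] = E[X²] - E[X]
E[X] = \frac{8}{3}
E[X²] = Var(X) + (E[X])² = \frac{8}{9} + (\frac{8}{3})² = 8
E[X(X-1)] = 8 - \frac{8}{3} = \frac{16}{3}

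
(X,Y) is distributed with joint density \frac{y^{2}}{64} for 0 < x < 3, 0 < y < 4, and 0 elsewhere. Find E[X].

f_X(x) = ∫_0^4 \frac{y^{2}}{64} dy = \frac{1}{3}
E[X] = ∫_0^3 x × (\frac{1}{3}) dx = \frac{3}{2}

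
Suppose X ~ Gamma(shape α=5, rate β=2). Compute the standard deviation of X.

For X ~ Gamma(shape α=5, rate β=2):
Var(X) = \frac{5}{4}
SD(X) = √(Var(X)) = √(\frac{5}{4}) = \frac{\sqrt{5}}{2}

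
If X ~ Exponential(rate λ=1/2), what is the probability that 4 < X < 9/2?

P(4 < X < 9/2) = ∫_{4}^{9/2} f(x) dx
where f(x) = \frac{e^{- \frac{x}{2}}}{2}
= - \frac{1}{e^{\frac{9}{4}}} + e^{-2}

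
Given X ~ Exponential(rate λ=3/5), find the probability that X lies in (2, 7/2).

P(2 < X < 7/2) = ∫_{2}^{7/2} f(x) dx
where f(x) = \frac{3 e^{- \frac{3 x}{5}}}{5}
= - \frac{1}{e^{\frac{21}{10}}} + e^{- \frac{6}{5}}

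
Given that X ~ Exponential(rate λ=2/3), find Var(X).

For X ~ Exponential(rate λ=2/3):
Var(X) = \frac{9}{4}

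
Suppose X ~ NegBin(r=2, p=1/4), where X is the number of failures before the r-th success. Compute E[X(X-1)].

E[X(X-1)] = E[X² - X] = E[X²] - E[X]
E[X] = 6
E[X²] = Var(X) + (E[X])² = 24 + (6)² = 60
E[X(X-1)] = 60 - 6 = 54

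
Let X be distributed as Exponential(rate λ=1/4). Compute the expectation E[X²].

Using the identity E[X²] = Var(X) + (E[X])²:
E[X] = 4
Var(X) = 16
E[X²] = 16 + (4)²
= 32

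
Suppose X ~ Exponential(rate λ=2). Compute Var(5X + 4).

For X ~ Exponential(rate λ=2):
Var(X) = \frac{1}{4}
Var(5X + 4) = (5)² × Var(X) = 25 × \frac{1}{4} = \frac{25}{4}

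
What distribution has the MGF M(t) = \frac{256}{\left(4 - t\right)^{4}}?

The MGF M(t) = \frac{256}{\left(4 - t\right)^{4}} is the standard form for the Gamma distribution.
Comparing with the known MGF formula identifies: Gamma(shape α=4, rate β=4)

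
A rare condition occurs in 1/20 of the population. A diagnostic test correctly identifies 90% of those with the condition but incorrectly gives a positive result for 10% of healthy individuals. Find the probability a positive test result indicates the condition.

Let D = the rare event, + = positive/flagged.
P(D) = 1/20
P(+|D) = 90/100 = 9/10
P(+|D') = 10/100 = 1/10
P(+) = P(+|D)P(D) + P(+|D')P(D')
     = \frac{9}{10} × \frac{1}{20} + \frac{1}{10} × \frac{19}{20}
     = \frac{7}{50}
P(D|+) = P(+|D)P(D)/P(+) = \frac{9}{28}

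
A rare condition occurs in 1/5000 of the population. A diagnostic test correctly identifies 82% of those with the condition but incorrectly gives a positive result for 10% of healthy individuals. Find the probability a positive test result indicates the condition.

Let D = the rare event, + = positive/flagged.
P(D) = 1/5000
P(+|D) = 82/100 = 41/50
P(+|D') = 10/100 = 1/10
P(+) = P(+|D)P(D) + P(+|D')P(D')
     = \frac{41}{50} × \frac{1}{5000} + \frac{1}{10} × \frac{4999}{5000}
     = \frac{6259}{62500}
P(D|+) = P(+|D)P(D)/P(+) = \frac{41}{25036}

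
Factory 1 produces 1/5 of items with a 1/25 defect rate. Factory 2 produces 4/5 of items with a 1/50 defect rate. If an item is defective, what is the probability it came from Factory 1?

Using Bayes' theorem:
P(F1) = 1/5, P(D|F1) = 1/25
P(F2) = 4/5, P(D|F2) = 1/50
P(D) = P(D|F1)P(F1) + P(D|F2)P(F2)
     = \frac{3}{125}
P(F1|D) = P(D|F1)P(F1) / P(D)
= \frac{1}{3}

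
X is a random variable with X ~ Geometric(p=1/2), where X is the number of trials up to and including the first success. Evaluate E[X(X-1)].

E[X(X-1)] = E[X² - X] = E[X²] - E[X]
E[X] = 2
E[X²] = Var(X) + (E[X])² = 2 + (2)² = 6
E[X(X-1)] = 6 - 2 = 4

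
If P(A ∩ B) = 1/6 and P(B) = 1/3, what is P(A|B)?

P(A|B) = P(A ∩ B) / P(B)
= (1/6) / (1/3)
= 1/2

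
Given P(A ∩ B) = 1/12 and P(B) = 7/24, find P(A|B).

P(A|B) = P(A ∩ B) / P(B)
= (1/12) / (7/24)
= 2/7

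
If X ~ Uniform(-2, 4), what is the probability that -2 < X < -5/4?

P(-2 < X < -5/4) = ∫_{-2}^{-5/4} f(x) dx
where f(x) = \frac{1}{6}
= \frac{1}{8}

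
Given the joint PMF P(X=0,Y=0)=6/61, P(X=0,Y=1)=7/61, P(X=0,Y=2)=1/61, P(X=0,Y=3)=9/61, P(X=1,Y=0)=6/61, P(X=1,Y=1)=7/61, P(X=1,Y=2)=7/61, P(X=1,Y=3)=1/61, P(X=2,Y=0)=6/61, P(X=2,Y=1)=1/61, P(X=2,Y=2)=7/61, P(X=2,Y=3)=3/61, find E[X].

First find marginal of X:
P(X=0) = 23/61
P(X=1) = 21/61
P(X=2) = 17/61
E[X] = 0 × 23/61 + 1 × 21/61 + 2 × 17/61 = 55/61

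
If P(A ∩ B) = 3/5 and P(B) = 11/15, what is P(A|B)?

P(A|B) = P(A ∩ B) / P(B)
= (3/5) / (11/15)
= 9/11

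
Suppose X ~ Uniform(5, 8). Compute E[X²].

Using the identity E[X²] = Var(X) + (E[X])²:
E[X] = \frac{13}{2}
Var(X) = \frac{3}{4}
E[X²] = \frac{3}{4} + (\frac{13}{2})²
= 43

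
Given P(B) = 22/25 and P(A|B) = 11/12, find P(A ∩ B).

By definition, P(A|B) = P(A ∩ B) / P(B)
So P(A ∩ B) = P(A|B) × P(B)
= 11/12 × 22/25
= 121/150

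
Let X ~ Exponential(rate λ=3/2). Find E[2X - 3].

For X ~ Exponential(rate λ=3/2):
E[X] = \frac{2}{3}
E[2X - 3] = 2 × E[X] - 3 = - \frac{5}{3}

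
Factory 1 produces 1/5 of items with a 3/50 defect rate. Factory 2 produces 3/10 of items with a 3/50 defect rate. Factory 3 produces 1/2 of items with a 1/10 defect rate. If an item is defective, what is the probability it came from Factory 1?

Using Bayes' theorem:
P(F1) = 1/5, P(D|F1) = 3/50
P(F2) = 3/10, P(D|F2) = 3/50
P(F3) = 1/2, P(D|F3) = 1/10
P(D) = P(D|F1)P(F1) + P(D|F2)P(F2) + P(D|F3)P(F3)
     = \frac{2}{25}
P(F1|D) = P(D|F1)P(F1) / P(D)
= \frac{3}{20}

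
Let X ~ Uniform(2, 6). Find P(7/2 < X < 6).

P(7/2 < X < 6) = ∫_{7/2}^{6} f(x) dx
where f(x) = \frac{1}{4}
= \frac{5}{8}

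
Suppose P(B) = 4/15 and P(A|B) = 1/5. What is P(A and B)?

By definition, P(A|B) = P(A ∩ B) / P(B)
So P(A ∩ B) = P(A|B) × P(B)
= 1/5 × 4/15
= 4/75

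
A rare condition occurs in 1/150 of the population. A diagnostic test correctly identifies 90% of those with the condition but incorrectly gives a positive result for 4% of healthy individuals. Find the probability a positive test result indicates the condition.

Let D = the rare event, + = positive/flagged.
P(D) = 1/150
P(+|D) = 90/100 = 9/10
P(+|D') = 4/100 = 1/25
P(+) = P(+|D)P(D) + P(+|D')P(D')
     = \frac{9}{10} × \frac{1}{150} + \frac{1}{25} × \frac{149}{150}
     = \frac{343}{7500}
P(D|+) = P(+|D)P(D)/P(+) = \frac{45}{343}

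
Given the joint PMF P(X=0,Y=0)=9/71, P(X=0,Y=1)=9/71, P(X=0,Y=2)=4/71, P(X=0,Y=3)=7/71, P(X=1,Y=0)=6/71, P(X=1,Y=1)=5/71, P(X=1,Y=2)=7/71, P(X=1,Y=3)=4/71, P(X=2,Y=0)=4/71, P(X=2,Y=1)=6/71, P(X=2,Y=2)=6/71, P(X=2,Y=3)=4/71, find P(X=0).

P(X=0) = P(X=0,Y=0) + P(X=0,Y=1) + P(X=0,Y=2) + P(X=0,Y=3)
= 9/71 + 9/71 + 4/71 + 7/71
= 29/71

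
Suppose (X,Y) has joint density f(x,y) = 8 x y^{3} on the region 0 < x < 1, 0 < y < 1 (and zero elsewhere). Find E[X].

E[X] = ∫_0^1 ∫_0^1 x × f(x,y) dy dx
= ∫_0^1 ∫_0^1 x × (8 x y^{3}) dy dx
= \frac{2}{3}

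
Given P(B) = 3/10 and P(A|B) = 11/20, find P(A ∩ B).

By definition, P(A|B) = P(A ∩ B) / P(B)
So P(A ∩ B) = P(A|B) × P(B)
= 11/20 × 3/10
= 33/200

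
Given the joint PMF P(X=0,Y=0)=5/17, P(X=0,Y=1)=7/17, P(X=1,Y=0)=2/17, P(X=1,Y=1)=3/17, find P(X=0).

P(X=0) = P(X=0,Y=0) + P(X=0,Y=1)
= 5/17 + 7/17
= 12/17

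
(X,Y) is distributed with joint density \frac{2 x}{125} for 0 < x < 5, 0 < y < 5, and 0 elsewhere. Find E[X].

f_X(x) = ∫_0^5 \frac{2 x}{125} dy = \frac{2 x}{25}
E[X] = ∫_0^5 x × (\frac{2 x}{25}) dx = \frac{10}{3}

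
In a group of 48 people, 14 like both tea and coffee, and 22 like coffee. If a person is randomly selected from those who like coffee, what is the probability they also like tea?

P(A ∩ B) = 14/48 = 7/24
P(B) = 22/48 = 11/24
P(A|B) = P(A ∩ B) / P(B) = (7/24) / (11/24) = 7/11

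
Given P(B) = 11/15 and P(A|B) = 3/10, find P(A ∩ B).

By definition, P(A|B) = P(A ∩ B) / P(B)
So P(A ∩ B) = P(A|B) × P(B)
= 3/10 × 11/15
= 11/50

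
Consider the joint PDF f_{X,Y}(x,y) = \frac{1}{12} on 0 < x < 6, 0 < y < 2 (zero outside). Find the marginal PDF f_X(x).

f_X(x) = ∫_0^2 f(x,y) dy
= ∫_0^2 \frac{1}{12} dy
= \frac{1}{6} for 0 < x < 6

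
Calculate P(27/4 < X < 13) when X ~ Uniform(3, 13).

P(27/4 < X < 13) = ∫_{27/4}^{13} f(x) dx
where f(x) = \frac{1}{10}
= \frac{5}{8}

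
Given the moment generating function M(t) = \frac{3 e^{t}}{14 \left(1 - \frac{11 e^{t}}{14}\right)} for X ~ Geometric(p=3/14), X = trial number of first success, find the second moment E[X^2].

To find E[X^2], compute M^(2)(0):
M^(1)(t) = \frac{3 e^{t}}{14 \left(1 - \frac{11 e^{t}}{14}\right)} + \frac{33 e^{2 t}}{196 \left(1 - \frac{11 e^{t}}{14}\right)^{2}}
M^(2)(t) = \frac{3 e^{t}}{14 \left(1 - \frac{11 e^{t}}{14}\right)} + \frac{99 e^{2 t}}{196 \left(1 - \frac{11 e^{t}}{14}\right)^{2}} + \frac{363 e^{3 t}}{1372 \left(1 - \frac{11 e^{t}}{14}\right)^{3}}
M^(2)(0) = \frac{350}{9}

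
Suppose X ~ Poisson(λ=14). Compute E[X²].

Using the identity E[X²] = Var(X) + (E[X])²:
E[X] = 14
Var(X) = 14
E[X²] = 14 + (14)²
= 210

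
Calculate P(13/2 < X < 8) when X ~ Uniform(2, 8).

P(13/2 < X < 8) = ∫_{13/2}^{8} f(x) dx
where f(x) = \frac{1}{6}
= \frac{1}{4}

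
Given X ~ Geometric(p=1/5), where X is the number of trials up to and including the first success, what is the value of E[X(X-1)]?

E[X(X-1)] = E[X² - X] = E[X²] - E[X]
E[X] = 5
E[X²] = Var(X) + (E[X])² = 20 + (5)² = 45
E[X(X-1)] = 45 - 5 = 40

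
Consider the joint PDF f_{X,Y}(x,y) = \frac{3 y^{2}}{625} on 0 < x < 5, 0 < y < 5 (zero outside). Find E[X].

f_X(x) = ∫_0^5 \frac{3 y^{2}}{625} dy = \frac{1}{5}
E[X] = ∫_0^5 x × (\frac{1}{5}) dx = \frac{5}{2}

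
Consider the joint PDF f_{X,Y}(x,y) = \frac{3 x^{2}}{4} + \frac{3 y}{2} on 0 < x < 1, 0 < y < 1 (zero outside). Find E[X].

E[X] = ∫_0^1 ∫_0^1 x × f(x,y) dy dx
= ∫_0^1 ∫_0^1 x × (\frac{3 x^{2}}{4} + \frac{3 y}{2}) dy dx
= \frac{9}{16}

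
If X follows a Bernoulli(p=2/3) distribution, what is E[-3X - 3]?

For X ~ Bernoulli(p=2/3):
E[X] = \frac{2}{3}
E[-3X - 3] = -3 × E[X] - 3 = -5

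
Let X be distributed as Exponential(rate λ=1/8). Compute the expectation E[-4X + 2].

For X ~ Exponential(rate λ=1/8):
E[X] = 8
E[-4X + 2] = -4 × E[X] + 2 = -30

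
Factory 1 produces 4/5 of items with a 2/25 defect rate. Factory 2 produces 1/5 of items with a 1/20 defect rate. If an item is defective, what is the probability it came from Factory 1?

Using Bayes' theorem:
P(F1) = 4/5, P(D|F1) = 2/25
P(F2) = 1/5, P(D|F2) = 1/20
P(D) = P(D|F1)P(F1) + P(D|F2)P(F2)
     = \frac{37}{500}
P(F1|D) = P(D|F1)P(F1) / P(D)
= \frac{32}{37}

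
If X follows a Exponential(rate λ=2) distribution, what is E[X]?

For X ~ Exponential(rate λ=2), the expected value is:
E[X] = \frac{1}{2}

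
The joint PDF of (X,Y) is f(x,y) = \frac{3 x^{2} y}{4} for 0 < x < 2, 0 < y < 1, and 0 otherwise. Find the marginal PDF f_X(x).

f_X(x) = ∫_0^1 f(x,y) dy
= ∫_0^1 \frac{3 x^{2} y}{4} dy
= \frac{3 x^{2}}{8} for 0 < x < 2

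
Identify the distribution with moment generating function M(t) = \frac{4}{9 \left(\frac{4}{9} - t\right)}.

The MGF M(t) = \frac{4}{9 \left(\frac{4}{9} - t\right)} is the standard form for the Exponential distribution.
Comparing with the known MGF formula identifies: Exponential(rate λ=4/9)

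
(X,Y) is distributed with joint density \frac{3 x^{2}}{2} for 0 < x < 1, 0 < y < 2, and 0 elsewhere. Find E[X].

f_X(x) = ∫_0^2 \frac{3 x^{2}}{2} dy = 3 x^{2}
E[X] = ∫_0^1 x × (3 x^{2}) dx = \frac{3}{4}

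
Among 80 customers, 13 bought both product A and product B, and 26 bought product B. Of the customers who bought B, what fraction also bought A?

P(A ∩ B) = 13/80
P(B) = 26/80 = 13/40
P(A|B) = P(A ∩ B) / P(B) = (13/80) / (13/40) = 1/2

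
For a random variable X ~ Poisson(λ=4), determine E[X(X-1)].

E[X(X-1)] = E[X² - X] = E[X²] - E[X]
E[X] = 4
E[X²] = Var(X) + (E[X])² = 4 + (4)² = 20
E[X(X-1)] = 20 - 4 = 16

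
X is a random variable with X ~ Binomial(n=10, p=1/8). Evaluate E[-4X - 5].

For X ~ Binomial(n=10, p=1/8):
E[X] = \frac{5}{4}
E[-4X - 5] = -4 × E[X] - 5 = -10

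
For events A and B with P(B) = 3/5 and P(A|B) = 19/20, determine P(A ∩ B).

By definition, P(A|B) = P(A ∩ B) / P(B)
So P(A ∩ B) = P(A|B) × P(B)
= 19/20 × 3/5
= 57/100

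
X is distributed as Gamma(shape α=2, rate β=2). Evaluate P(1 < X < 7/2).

P(1 < X < 7/2) = ∫_{1}^{7/2} f(x) dx
where f(x) = 4 x e^{- 2 x}
= \frac{-8 + 3 e^{5}}{e^{7}}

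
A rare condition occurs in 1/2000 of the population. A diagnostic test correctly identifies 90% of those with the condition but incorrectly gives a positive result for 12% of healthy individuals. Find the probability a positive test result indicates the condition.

Let D = the rare event, + = positive/flagged.
P(D) = 1/2000
P(+|D) = 90/100 = 9/10
P(+|D') = 12/100 = 3/25
P(+) = P(+|D)P(D) + P(+|D')P(D')
     = \frac{9}{10} × \frac{1}{2000} + \frac{3}{25} × \frac{1999}{2000}
     = \frac{12039}{100000}
P(D|+) = P(+|D)P(D)/P(+) = \frac{15}{4013}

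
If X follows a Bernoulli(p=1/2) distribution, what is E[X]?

For X ~ Bernoulli(p=1/2), the expected value is:
E[X] = \frac{1}{2}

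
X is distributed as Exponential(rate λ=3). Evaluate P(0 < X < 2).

P(0 < X < 2) = ∫_{0}^{2} f(x) dx
where f(x) = 3 e^{- 3 x}
= 1 - e^{-6}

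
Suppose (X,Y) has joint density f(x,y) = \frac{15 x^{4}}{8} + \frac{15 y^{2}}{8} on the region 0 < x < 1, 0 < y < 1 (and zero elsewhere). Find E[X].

E[X] = ∫_0^1 ∫_0^1 x × f(x,y) dy dx
= ∫_0^1 ∫_0^1 x × (\frac{15 x^{4}}{8} + \frac{15 y^{2}}{8}) dy dx
= \frac{5}{8}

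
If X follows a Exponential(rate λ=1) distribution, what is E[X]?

For X ~ Exponential(rate λ=1), the expected value is:
E[X] = 1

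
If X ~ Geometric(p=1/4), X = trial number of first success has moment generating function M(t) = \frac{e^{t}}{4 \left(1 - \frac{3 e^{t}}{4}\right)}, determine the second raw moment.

To find E[X^2], compute M^(2)(0):
M^(1)(t) = \frac{e^{t}}{4 \left(1 - \frac{3 e^{t}}{4}\right)} + \frac{3 e^{2 t}}{16 \left(1 - \frac{3 e^{t}}{4}\right)^{2}}
M^(2)(t) = \frac{e^{t}}{4 \left(1 - \frac{3 e^{t}}{4}\right)} + \frac{9 e^{2 t}}{16 \left(1 - \frac{3 e^{t}}{4}\right)^{2}} + \frac{9 e^{3 t}}{32 \left(1 - \frac{3 e^{t}}{4}\right)^{3}}
M^(2)(0) = 28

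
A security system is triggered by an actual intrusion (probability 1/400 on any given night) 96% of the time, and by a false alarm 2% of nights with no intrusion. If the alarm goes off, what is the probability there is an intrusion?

Let D = the rare event, + = positive/flagged.
P(D) = 1/400
P(+|D) = 96/100 = 24/25
P(+|D') = 2/100 = 1/50
P(+) = P(+|D)P(D) + P(+|D')P(D')
     = \frac{24}{25} × \frac{1}{400} + \frac{1}{50} × \frac{399}{400}
     = \frac{447}{20000}
P(D|+) = P(+|D)P(D)/P(+) = \frac{16}{149}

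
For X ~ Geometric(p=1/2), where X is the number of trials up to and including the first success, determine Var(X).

For X ~ Geometric(p=1/2), where X is the number of trials up to and including the first success:
Var(X) = 2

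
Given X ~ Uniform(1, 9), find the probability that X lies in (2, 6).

P(2 < X < 6) = ∫_{2}^{6} f(x) dx
where f(x) = \frac{1}{8}
= \frac{1}{2}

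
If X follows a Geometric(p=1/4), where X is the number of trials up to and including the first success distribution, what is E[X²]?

Using the identity E[X²] = Var(X) + (E[X])²:
E[X] = 4
Var(X) = 12
E[X²] = 12 + (4)²
= 28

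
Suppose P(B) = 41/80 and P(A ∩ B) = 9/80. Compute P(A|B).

P(A|B) = P(A ∩ B) / P(B)
= (9/80) / (41/80)
= 9/41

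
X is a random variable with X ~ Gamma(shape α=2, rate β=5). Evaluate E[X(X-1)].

E[X(X-1)] = E[X² - X] = E[X²] - E[X]
E[X] = \frac{2}{5}
E[X²] = Var(X) + (E[X])² = \frac{2}{25} + (\frac{2}{5})² = \frac{6}{25}
E[X(X-1)] = \frac{6}{25} - \frac{2}{5} = - \frac{4}{25}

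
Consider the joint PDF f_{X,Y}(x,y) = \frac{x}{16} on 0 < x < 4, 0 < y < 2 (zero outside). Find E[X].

f_X(x) = ∫_0^2 \frac{x}{16} dy = \frac{x}{8}
E[X] = ∫_0^4 x × (\frac{x}{8}) dx = \frac{8}{3}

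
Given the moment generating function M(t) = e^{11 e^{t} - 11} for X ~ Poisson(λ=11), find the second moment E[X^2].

To find E[X^2], compute M^(2)(0):
M^(1)(t) = 11 e^{t} e^{11 e^{t} - 11}
M^(2)(t) = 121 e^{2 t} e^{11 e^{t} - 11} + 11 e^{t} e^{11 e^{t} - 11}
M^(2)(0) = 132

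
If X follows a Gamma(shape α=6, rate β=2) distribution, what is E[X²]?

Using the identity E[X²] = Var(X) + (E[X])²:
E[X] = 3
Var(X) = \frac{3}{2}
E[X²] = \frac{3}{2} + (3)²
= \frac{21}{2}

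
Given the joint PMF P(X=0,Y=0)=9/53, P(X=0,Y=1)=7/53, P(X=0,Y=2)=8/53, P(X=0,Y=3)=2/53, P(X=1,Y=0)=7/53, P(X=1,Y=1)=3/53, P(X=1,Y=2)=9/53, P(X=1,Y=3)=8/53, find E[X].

First find marginal of X:
P(X=0) = 26/53
P(X=1) = 27/53
E[X] = 0 × 26/53 + 1 × 27/53 = 27/53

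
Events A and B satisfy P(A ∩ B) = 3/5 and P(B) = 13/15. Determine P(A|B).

P(A|B) = P(A ∩ B) / P(B)
= (3/5) / (13/15)
= 9/13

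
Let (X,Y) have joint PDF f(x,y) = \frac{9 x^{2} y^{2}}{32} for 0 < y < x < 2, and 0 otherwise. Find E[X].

f_X(x) = ∫_0^x \frac{9 x^{2} y^{2}}{32} dy = \frac{3 x^{5}}{32}
E[X] = ∫_0^2 x × (\frac{3 x^{5}}{32}) dx = \frac{12}{7}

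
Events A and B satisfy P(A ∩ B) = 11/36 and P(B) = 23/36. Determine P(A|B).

P(A|B) = P(A ∩ B) / P(B)
= (11/36) / (23/36)
= 11/23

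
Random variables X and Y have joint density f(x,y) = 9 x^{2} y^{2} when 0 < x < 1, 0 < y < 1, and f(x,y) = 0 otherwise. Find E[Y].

E[Y] = ∫_0^1 ∫_0^1 y × f(x,y) dx dy
= \frac{3}{4}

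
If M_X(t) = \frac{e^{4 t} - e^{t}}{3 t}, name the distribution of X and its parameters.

The MGF M(t) = \frac{e^{4 t} - e^{t}}{3 t} is the standard form for the Uniform distribution.
Comparing with the known MGF formula identifies: Uniform(1, 4)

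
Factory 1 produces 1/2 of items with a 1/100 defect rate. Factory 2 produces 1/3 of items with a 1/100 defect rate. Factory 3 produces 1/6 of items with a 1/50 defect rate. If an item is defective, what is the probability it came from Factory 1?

Using Bayes' theorem:
P(F1) = 1/2, P(D|F1) = 1/100
P(F2) = 1/3, P(D|F2) = 1/100
P(F3) = 1/6, P(D|F3) = 1/50
P(D) = P(D|F1)P(F1) + P(D|F2)P(F2) + P(D|F3)P(F3)
     = \frac{7}{600}
P(F1|D) = P(D|F1)P(F1) / P(D)
= \frac{3}{7}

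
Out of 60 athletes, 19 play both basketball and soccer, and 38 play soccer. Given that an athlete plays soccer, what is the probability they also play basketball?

P(A ∩ B) = 19/60
P(B) = 38/60 = 19/30
P(A|B) = P(A ∩ B) / P(B) = (19/60) / (19/30) = 1/2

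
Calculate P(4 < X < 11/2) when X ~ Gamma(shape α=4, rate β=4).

P(4 < X < 11/2) = ∫_{4}^{11/2} f(x) dx
where f(x) = \frac{128 x^{3} e^{- 4 x}}{3}
= \frac{-6119 + 2483 e^{6}}{3 e^{22}}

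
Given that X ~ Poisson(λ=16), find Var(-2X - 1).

For X ~ Poisson(λ=16):
Var(X) = 16
Var(-2X - 1) = (-2)² × Var(X) = 4 × 16 = 64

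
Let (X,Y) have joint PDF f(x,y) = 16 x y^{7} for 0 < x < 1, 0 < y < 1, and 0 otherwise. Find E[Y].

E[Y] = ∫_0^1 ∫_0^1 y × f(x,y) dx dy
= \frac{8}{9}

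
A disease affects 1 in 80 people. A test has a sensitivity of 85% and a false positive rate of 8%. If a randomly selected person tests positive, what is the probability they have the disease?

Let D = the rare event, + = positive/flagged.
P(D) = 1/80
P(+|D) = 85/100 = 17/20
P(+|D') = 8/100 = 2/25
P(+) = P(+|D)P(D) + P(+|D')P(D')
     = \frac{17}{20} × \frac{1}{80} + \frac{2}{25} × \frac{79}{80}
     = \frac{717}{8000}
P(D|+) = P(+|D)P(D)/P(+) = \frac{85}{717}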